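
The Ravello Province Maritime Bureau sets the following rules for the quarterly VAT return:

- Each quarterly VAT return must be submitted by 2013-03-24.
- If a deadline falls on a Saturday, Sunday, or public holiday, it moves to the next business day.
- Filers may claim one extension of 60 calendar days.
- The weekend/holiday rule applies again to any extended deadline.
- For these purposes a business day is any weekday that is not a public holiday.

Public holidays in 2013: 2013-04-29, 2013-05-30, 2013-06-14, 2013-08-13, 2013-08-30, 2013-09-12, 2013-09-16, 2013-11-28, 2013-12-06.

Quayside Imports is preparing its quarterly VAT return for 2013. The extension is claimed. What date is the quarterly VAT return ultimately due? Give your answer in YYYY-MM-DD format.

2013-05-24

Start from the fixed due date, 2013-03-24.
Because 2013-03-24 is a Sunday, the deadline becomes 2013-03-25 (Monday).
Add the 60 calendar-day extension to 2013-03-25: 2013-05-24.
2013-05-24 falls on a Friday, which is a business day, so no adjustment is needed.
Deadline: 2013-05-24.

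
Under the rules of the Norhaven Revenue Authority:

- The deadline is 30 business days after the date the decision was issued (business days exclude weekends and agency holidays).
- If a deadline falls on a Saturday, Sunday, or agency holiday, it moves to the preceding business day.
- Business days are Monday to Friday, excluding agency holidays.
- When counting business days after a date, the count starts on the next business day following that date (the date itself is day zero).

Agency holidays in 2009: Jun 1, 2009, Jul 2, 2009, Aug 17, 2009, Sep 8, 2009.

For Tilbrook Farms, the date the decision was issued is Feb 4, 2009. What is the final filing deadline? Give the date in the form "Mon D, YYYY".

Mar 18, 2009

30 business days after Feb 4, 2009, excluding weekends and holidays, is Mar 18, 2009.
Mar 18, 2009 is a Wednesday and not a listed holiday, so it stands.
The final due date is Mar 18, 2009.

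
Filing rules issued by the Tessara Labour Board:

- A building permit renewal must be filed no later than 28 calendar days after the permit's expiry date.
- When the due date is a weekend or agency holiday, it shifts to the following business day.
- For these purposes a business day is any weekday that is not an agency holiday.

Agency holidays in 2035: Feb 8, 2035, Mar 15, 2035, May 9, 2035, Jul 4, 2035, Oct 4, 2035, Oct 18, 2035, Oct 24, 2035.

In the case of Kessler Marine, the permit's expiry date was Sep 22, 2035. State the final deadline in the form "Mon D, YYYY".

Oct 22, 2035

28 calendar days after Sep 22, 2035 is Oct 20, 2035.
Oct 20, 2035 is a Saturday; the next business day is Oct 22, 2035 (Monday).
So the filing is due Oct 22, 2035.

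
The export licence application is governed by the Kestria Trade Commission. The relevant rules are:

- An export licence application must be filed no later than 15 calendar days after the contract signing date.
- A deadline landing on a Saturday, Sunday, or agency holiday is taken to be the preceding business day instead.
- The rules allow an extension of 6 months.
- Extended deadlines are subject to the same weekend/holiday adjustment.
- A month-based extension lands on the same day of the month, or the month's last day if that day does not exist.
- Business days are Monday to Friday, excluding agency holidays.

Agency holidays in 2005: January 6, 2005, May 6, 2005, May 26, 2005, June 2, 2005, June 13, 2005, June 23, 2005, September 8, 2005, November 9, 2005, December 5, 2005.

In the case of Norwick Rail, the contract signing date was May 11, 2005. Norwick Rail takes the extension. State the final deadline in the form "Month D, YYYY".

November 25, 2005

Adding 15 calendar days to May 11, 2005 gives May 26, 2005.
May 26, 2005 falls on a listed holiday. Rolling to the preceding business day gives May 25, 2005, a Wednesday.
Add 6 months to May 25, 2005: November 25, 2005.
November 25, 2005 falls on a Friday, which is a business day, so no adjustment is needed.
Final deadline: November 25, 2005.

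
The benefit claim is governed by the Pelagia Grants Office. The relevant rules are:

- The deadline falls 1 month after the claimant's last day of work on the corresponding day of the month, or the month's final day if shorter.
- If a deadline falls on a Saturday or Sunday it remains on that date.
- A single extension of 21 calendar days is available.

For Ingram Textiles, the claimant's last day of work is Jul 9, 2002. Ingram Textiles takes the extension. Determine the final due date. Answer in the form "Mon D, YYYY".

Aug 30, 2002

1 month from Jul 9, 2002 is Aug 9, 2002.
Aug 9, 2002 falls on a Friday. The rules make no weekend/holiday allowance, so it remains Aug 9, 2002.
The 21-calendar-day extension moves the deadline from Aug 9, 2002 to Aug 30, 2002.
No adjustment is made for weekends or holidays, so Aug 30, 2002 stands.
Deadline: Aug 30, 2002.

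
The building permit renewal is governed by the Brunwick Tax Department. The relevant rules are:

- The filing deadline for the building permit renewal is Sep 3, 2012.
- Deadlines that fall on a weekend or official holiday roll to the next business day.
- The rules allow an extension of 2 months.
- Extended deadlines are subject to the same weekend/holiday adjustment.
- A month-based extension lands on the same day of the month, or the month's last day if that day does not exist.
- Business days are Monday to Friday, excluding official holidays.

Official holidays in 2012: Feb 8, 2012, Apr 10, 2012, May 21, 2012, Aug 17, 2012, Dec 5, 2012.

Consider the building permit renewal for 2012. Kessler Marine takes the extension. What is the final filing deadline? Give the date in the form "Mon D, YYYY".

The statutory due date is Sep 3, 2012.
Sep 3, 2012 is a Monday and not a listed holiday, so it stands.
Add 2 months to Sep 3, 2012: Nov 3, 2012.
Because Nov 3, 2012 is a Saturday, the deadline becomes Nov 5, 2012 (Monday).
The final due date is Nov 5, 2012.

Nov 5, 2012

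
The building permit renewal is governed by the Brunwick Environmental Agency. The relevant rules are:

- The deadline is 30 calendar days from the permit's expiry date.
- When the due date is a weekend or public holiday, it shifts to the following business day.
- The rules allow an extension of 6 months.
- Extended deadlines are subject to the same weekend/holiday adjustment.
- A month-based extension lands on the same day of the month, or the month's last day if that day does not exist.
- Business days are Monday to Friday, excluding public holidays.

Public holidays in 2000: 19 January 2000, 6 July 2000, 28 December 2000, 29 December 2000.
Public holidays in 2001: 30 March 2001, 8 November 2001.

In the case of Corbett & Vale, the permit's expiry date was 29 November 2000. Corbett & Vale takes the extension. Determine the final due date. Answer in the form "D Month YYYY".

2 July 2001

From 29 November 2000, 30 calendar days later is 29 December 2000.
29 December 2000 falls on a listed holiday. Rolling to the next business day gives 1 January 2001, a Monday.
The 6 months extension carries 1 January 2001 to 1 July 2001.
Because 1 July 2001 is a Sunday, the deadline becomes 2 July 2001 (Monday).
Final deadline: 2 July 2001.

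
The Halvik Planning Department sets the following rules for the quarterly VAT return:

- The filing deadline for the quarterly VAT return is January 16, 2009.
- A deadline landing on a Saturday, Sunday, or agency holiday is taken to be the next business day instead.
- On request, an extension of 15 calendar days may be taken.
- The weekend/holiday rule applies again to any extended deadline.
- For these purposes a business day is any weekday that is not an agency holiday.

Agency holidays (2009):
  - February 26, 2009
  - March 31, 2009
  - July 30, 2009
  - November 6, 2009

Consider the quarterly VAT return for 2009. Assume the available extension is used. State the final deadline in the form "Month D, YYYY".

February 2, 2009

The stated deadline is January 16, 2009.
January 16, 2009 is a Friday and not a listed holiday, so it stands.
Applying the 15-calendar-day extension: January 16, 2009 + 15 days = January 31, 2009.
January 31, 2009 is a Saturday; the next business day is February 2, 2009 (Monday).
So the filing is due February 2, 2009.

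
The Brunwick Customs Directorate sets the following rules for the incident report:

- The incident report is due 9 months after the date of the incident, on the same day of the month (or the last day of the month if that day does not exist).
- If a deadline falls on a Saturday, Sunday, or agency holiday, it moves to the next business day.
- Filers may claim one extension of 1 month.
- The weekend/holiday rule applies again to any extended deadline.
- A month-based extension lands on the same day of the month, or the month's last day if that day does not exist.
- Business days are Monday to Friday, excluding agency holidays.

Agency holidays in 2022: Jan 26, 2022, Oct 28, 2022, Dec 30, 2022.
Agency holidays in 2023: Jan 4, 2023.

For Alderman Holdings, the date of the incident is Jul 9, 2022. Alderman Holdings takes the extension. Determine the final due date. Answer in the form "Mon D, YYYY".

May 10, 2023

Moving 9 months forward from Jul 9, 2022 on the corresponding day gives Apr 9, 2023.
Because Apr 9, 2023 is a Sunday, the deadline becomes Apr 10, 2023 (Monday).
Applying the 1 month extension: 1 month after Apr 10, 2023 is May 10, 2023.
May 10, 2023 (Wednesday) is already a business day.
Deadline: May 10, 2023.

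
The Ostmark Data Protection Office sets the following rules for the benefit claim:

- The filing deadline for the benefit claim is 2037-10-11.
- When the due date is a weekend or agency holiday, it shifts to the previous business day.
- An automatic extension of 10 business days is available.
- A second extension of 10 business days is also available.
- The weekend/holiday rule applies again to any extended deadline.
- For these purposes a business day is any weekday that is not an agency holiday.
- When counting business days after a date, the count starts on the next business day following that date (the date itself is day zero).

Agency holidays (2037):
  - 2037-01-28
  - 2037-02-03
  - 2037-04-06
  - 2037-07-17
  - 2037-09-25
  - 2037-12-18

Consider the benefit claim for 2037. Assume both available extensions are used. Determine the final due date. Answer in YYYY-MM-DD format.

The stated deadline is 2037-10-11.
2037-10-11 is a Sunday, so it moves to the preceding business day, 2037-10-09 (Friday).
Counting 10 further business days from 2037-10-09 reaches 2037-10-23.
2037-10-23 is a Friday and not a listed holiday, so it stands.
Counting 10 further business days from 2037-10-23 reaches 2037-11-06.
2037-11-06 is a Friday and not a listed holiday, so it stands.
So the filing is due 2037-11-06.

2037-11-06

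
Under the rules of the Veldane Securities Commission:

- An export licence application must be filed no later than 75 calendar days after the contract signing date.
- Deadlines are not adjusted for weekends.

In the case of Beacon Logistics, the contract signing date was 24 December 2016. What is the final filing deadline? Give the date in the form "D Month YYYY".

9 March 2017

Adding 75 calendar days to 24 December 2016 gives 9 March 2017.
No adjustment is made for weekends or holidays, so 9 March 2017 stands.
The final due date is 9 March 2017.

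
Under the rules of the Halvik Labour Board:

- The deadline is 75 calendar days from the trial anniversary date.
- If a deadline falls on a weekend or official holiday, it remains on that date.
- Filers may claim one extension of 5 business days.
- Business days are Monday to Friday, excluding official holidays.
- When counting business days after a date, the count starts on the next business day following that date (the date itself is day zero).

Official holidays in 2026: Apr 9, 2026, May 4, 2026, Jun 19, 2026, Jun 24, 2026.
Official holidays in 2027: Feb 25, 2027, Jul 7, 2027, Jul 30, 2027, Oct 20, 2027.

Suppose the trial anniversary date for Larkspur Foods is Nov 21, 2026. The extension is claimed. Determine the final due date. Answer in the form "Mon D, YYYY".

Feb 11, 2027

75 calendar days after Nov 21, 2026 is Feb 4, 2027.
Feb 4, 2027 falls on a Thursday. The rules make no weekend/holiday allowance, so it remains Feb 4, 2027.
Applying the 5-business-day extension: 5 business days after Feb 4, 2027 is Feb 11, 2027.
Feb 11, 2027 falls on a Thursday. The rules make no weekend/holiday allowance, so it remains Feb 11, 2027.
So the filing is due Feb 11, 2027.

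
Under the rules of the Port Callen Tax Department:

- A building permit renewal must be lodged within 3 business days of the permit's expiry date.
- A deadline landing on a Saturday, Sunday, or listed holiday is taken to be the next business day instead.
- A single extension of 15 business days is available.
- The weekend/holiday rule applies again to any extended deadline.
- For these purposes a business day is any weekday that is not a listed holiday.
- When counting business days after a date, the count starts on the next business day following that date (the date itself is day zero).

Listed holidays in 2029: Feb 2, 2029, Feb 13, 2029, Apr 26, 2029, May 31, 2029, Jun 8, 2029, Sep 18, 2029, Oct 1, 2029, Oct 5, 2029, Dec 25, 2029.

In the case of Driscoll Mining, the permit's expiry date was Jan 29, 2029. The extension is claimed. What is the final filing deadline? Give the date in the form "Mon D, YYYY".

3 business days after Jan 29, 2029, excluding weekends and holidays, is Feb 1, 2029.
Feb 1, 2029 (Thursday) is already a business day.
Counting 15 further business days from Feb 1, 2029 reaches Feb 26, 2029.
Feb 26, 2029 (Monday) is already a business day.
So the filing is due Feb 26, 2029.

Feb 26, 2029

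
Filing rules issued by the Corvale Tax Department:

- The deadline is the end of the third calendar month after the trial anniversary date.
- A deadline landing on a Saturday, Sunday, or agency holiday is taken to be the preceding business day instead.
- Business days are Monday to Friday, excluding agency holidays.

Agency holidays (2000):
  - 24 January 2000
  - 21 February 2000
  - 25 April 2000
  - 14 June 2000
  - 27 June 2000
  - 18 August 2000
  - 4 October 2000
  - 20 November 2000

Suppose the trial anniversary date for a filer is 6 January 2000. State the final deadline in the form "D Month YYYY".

3 months after 6 January 2000 falls in April 2000; the last day of that month is 30 April 2000.
30 April 2000 is a Sunday; the preceding business day is 28 April 2000 (Friday).
So the filing is due 28 April 2000.

28 April 2000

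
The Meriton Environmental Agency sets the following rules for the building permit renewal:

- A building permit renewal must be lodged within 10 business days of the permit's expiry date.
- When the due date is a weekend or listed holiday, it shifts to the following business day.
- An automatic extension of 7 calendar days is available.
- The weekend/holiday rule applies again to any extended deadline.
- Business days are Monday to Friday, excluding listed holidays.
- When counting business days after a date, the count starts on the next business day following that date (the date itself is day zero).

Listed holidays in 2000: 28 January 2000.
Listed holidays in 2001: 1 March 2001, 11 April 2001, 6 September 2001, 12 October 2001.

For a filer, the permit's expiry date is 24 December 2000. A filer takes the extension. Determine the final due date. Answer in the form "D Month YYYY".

10 business days after 24 December 2000, excluding weekends and holidays, is 5 January 2001.
5 January 2001 (Friday) is already a business day.
The 7-calendar-day extension moves the deadline from 5 January 2001 to 12 January 2001.
Since 12 January 2001 is a Friday and not a holiday, the date is unchanged.
Final deadline: 12 January 2001.

12 January 2001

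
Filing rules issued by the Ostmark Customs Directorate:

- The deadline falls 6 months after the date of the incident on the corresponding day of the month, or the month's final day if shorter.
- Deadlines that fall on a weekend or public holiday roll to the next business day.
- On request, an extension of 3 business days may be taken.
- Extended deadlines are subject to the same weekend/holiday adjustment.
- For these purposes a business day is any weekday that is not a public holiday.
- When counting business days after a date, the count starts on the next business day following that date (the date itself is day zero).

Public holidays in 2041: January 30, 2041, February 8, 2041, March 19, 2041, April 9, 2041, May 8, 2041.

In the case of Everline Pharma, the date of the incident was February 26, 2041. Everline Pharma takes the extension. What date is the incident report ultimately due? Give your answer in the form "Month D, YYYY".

6 months from February 26, 2041 is August 26, 2041.
August 26, 2041 is a Monday and not a listed holiday, so it stands.
Applying the 3-business-day extension: 3 business days after August 26, 2041 is August 29, 2041.
August 29, 2041 is a Thursday and not a listed holiday, so it stands.
The final due date is August 29, 2041.

August 29, 2041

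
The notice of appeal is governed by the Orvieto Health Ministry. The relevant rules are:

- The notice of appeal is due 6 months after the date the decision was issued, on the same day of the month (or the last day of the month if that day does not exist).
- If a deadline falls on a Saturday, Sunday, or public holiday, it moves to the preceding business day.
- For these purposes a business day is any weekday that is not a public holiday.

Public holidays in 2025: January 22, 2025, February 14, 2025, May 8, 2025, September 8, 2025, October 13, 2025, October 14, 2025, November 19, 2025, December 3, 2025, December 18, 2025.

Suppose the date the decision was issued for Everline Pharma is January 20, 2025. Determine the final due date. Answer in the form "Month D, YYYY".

July 18, 2025

6 months from January 20, 2025 is July 20, 2025.
July 20, 2025 is a Sunday, so it moves to the preceding business day, July 18, 2025 (Friday).
So the filing is due July 18, 2025.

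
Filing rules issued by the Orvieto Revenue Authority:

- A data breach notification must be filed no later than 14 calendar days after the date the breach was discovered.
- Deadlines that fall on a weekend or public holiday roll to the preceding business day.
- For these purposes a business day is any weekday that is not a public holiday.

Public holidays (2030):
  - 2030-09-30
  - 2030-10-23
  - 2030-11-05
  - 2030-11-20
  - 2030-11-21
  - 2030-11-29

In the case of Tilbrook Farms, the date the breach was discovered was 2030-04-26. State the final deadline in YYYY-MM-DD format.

Adding 14 calendar days to 2030-04-26 gives 2030-05-10.
2030-05-10 (Friday) is already a business day.
Deadline: 2030-05-10.

2030-05-10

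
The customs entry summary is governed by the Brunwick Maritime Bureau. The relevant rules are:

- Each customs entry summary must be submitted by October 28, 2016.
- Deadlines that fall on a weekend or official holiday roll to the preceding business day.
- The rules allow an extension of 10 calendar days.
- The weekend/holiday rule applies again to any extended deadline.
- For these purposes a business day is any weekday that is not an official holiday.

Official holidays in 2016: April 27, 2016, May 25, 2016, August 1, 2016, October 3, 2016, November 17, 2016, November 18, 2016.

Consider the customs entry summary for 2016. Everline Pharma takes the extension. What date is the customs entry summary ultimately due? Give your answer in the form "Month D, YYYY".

November 7, 2016

Start from the fixed due date, October 28, 2016.
October 28, 2016 falls on a Friday, which is a business day, so no adjustment is needed.
Add the 10 calendar-day extension to October 28, 2016: November 7, 2016.
Since November 7, 2016 is a Monday and not a holiday, the date is unchanged.
The final due date is November 7, 2016.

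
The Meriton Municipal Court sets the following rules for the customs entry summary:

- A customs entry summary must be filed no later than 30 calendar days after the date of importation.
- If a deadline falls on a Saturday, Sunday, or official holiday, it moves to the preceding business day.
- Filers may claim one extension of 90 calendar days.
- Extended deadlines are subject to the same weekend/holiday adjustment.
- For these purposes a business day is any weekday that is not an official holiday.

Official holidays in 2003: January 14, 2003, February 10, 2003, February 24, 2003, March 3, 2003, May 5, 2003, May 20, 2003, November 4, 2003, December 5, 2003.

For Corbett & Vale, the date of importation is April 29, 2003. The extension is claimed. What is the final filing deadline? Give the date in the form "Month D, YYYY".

From April 29, 2003, 30 calendar days later is May 29, 2003.
Since May 29, 2003 is a Thursday and not a holiday, the date is unchanged.
The 90-calendar-day extension moves the deadline from May 29, 2003 to August 27, 2003.
August 27, 2003 (Wednesday) is already a business day.
So the filing is due August 27, 2003.

August 27, 2003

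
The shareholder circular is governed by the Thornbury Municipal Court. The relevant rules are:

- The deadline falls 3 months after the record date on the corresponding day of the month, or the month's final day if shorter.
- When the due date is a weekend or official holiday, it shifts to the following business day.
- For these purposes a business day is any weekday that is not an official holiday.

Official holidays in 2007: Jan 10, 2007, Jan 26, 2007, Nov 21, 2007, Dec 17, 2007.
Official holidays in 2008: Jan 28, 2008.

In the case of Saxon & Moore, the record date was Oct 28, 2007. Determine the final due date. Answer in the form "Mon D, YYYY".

Jan 29, 2008

3 months after Oct 28, 2007, on the same day of the month, is Jan 28, 2008.
Jan 28, 2008 falls on a listed holiday. Rolling to the next business day gives Jan 29, 2008, a Tuesday.
Final deadline: Jan 29, 2008.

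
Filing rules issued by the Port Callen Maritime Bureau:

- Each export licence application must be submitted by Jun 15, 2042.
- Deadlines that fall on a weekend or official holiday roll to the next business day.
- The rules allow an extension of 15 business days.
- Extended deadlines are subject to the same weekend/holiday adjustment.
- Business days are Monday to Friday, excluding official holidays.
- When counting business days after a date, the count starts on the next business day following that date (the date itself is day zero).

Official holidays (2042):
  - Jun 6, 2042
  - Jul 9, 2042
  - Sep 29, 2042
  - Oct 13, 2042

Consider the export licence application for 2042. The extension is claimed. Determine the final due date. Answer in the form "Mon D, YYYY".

The statutory due date is Jun 15, 2042.
Jun 15, 2042 falls on a Sunday. Rolling to the next business day gives Jun 16, 2042, a Monday.
Applying the 15-business-day extension: 15 business days after Jun 16, 2042 is Jul 7, 2042.
Since Jul 7, 2042 is a Monday and not a holiday, the date is unchanged.
Deadline: Jul 7, 2042.

Jul 7, 2042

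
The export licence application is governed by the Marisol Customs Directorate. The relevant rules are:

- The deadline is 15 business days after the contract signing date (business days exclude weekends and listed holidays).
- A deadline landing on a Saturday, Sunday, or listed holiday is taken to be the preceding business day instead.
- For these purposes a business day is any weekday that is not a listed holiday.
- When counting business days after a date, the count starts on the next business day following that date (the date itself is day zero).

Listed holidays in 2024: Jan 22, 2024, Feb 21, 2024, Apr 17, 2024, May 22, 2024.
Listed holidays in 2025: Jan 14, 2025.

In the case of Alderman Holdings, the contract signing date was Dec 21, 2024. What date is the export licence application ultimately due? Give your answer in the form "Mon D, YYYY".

Jan 10, 2025

Starting the day after Dec 21, 2024 and counting 15 business days lands on Jan 10, 2025.
Jan 10, 2025 is a Friday and not a listed holiday, so it stands.
So the filing is due Jan 10, 2025.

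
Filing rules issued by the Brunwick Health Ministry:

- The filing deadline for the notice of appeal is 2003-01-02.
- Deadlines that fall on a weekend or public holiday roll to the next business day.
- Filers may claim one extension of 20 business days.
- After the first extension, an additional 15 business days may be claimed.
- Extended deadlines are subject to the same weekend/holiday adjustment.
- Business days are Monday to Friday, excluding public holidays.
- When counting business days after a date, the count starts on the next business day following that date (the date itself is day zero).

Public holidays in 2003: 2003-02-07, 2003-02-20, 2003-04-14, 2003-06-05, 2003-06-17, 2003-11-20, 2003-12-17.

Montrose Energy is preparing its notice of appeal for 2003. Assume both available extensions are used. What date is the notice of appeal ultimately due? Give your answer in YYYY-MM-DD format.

2003-02-24

The stated deadline is 2003-01-02.
Since 2003-01-02 is a Thursday and not a holiday, the date is unchanged.
The 20-business-day extension runs from 2003-01-02 to 2003-01-30.
2003-01-30 is a Thursday and not a listed holiday, so it stands.
Applying the 15-business-day extension: 15 business days after 2003-01-30 is 2003-02-24.
Since 2003-02-24 is a Monday and not a holiday, the date is unchanged.
Deadline: 2003-02-24.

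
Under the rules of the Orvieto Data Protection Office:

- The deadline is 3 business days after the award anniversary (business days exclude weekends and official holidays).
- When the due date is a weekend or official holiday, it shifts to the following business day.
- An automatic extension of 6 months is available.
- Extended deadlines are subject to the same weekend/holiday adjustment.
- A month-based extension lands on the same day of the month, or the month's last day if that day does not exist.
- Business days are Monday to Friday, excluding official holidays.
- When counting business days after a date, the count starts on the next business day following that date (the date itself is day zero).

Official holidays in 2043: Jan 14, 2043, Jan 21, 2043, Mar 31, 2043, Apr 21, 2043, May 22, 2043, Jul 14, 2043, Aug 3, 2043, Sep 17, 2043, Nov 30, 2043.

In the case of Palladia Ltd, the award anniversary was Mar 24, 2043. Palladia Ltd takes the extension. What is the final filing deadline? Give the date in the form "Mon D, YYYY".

3 business days after Mar 24, 2043, excluding weekends and holidays, is Mar 27, 2043.
Since Mar 27, 2043 is a Friday and not a holiday, the date is unchanged.
Applying the 6 months extension: 6 months after Mar 27, 2043 is Sep 27, 2043.
Sep 27, 2043 is a Sunday, so it moves to the next business day, Sep 28, 2043 (Monday).
The final due date is Sep 28, 2043.

Sep 28, 2043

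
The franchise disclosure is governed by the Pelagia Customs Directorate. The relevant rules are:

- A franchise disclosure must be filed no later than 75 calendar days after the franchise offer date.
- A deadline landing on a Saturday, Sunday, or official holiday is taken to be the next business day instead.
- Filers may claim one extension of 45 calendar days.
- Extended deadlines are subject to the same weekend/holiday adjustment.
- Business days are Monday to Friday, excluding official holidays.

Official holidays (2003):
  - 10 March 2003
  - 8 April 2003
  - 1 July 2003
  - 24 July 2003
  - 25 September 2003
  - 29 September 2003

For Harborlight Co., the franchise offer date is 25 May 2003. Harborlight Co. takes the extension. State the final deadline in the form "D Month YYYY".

22 September 2003

Adding 75 calendar days to 25 May 2003 gives 8 August 2003.
8 August 2003 (Friday) is already a business day.
With the 45-day extension, 8 August 2003 becomes 22 September 2003.
Since 22 September 2003 is a Monday and not a holiday, the date is unchanged.
Final deadline: 22 September 2003.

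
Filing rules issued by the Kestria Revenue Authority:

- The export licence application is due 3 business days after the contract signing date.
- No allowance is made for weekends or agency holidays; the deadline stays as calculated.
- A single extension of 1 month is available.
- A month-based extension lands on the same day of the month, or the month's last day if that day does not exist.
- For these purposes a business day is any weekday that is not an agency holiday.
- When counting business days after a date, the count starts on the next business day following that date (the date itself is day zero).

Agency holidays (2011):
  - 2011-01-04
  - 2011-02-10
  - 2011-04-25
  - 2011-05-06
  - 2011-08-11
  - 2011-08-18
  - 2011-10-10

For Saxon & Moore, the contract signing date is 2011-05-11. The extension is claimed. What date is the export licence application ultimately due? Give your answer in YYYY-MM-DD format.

2011-06-16

Starting the day after 2011-05-11 and counting 3 business days lands on 2011-05-16.
2011-05-16 falls on a Monday. The rules make no weekend/holiday allowance, so it remains 2011-05-16.
Add 1 month to 2011-05-16: 2011-06-16.
2011-06-16 falls on a Thursday. The rules make no weekend/holiday allowance, so it remains 2011-06-16.
Final deadline: 2011-06-16.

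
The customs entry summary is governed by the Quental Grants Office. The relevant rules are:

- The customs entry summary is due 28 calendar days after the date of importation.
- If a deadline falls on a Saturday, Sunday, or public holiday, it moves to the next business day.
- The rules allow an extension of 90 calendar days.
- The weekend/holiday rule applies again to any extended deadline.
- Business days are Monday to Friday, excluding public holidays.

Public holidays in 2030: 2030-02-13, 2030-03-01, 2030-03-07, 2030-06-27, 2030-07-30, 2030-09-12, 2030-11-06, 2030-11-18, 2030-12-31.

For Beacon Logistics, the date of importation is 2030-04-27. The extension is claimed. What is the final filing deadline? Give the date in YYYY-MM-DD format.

From 2030-04-27, 28 calendar days later is 2030-05-25.
2030-05-25 is a Saturday, so it moves to the next business day, 2030-05-27 (Monday).
The 90-calendar-day extension moves the deadline from 2030-05-27 to 2030-08-25.
2030-08-25 falls on a Sunday. Rolling to the next business day gives 2030-08-26, a Monday.
Final deadline: 2030-08-26.

2030-08-26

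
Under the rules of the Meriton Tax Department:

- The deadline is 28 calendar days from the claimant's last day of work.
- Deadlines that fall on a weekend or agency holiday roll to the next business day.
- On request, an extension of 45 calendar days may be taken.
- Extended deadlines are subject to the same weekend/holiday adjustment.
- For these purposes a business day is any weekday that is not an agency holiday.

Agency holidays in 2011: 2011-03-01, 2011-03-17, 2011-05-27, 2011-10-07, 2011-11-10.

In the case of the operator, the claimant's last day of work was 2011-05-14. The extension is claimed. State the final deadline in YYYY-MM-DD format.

Trigger date 2011-05-14 + 28 calendar days = 2011-06-11.
Because 2011-06-11 is a Saturday, the deadline becomes 2011-06-13 (Monday).
With the 45-day extension, 2011-06-13 becomes 2011-07-28.
2011-07-28 (Thursday) is already a business day.
So the filing is due 2011-07-28.

2011-07-28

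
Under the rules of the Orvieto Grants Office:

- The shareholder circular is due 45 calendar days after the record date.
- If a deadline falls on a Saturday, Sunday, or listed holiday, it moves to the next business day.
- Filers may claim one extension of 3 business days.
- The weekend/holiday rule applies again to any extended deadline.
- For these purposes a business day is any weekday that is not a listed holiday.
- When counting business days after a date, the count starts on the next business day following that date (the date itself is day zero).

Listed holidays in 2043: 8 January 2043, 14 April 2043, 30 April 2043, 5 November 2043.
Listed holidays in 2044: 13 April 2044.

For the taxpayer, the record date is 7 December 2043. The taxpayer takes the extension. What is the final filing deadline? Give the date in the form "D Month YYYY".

26 January 2044

Adding 45 calendar days to 7 December 2043 gives 21 January 2044.
21 January 2044 is a Thursday and not a listed holiday, so it stands.
Counting 3 further business days from 21 January 2044 reaches 26 January 2044.
26 January 2044 is a Tuesday and not a listed holiday, so it stands.
Final deadline: 26 January 2044.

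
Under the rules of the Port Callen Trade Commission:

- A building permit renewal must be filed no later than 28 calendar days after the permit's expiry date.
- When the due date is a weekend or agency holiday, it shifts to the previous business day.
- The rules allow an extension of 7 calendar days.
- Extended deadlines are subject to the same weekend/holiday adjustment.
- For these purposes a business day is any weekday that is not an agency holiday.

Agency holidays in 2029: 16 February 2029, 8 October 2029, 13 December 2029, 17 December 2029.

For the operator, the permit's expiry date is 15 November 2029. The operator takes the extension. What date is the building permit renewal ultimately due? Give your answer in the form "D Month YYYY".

Adding 28 calendar days to 15 November 2029 gives 13 December 2029.
13 December 2029 is a listed holiday; the preceding business day is 12 December 2029 (Wednesday).
Applying the 7-calendar-day extension: 12 December 2029 + 7 days = 19 December 2029.
19 December 2029 (Wednesday) is already a business day.
The final due date is 19 December 2029.

19 December 2029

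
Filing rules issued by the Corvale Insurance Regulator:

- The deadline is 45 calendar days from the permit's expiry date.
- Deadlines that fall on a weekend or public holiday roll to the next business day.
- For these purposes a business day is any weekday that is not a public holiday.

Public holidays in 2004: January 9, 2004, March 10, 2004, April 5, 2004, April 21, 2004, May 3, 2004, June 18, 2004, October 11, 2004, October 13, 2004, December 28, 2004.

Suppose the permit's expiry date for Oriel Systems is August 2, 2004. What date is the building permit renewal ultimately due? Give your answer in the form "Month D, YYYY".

45 calendar days after August 2, 2004 is September 16, 2004.
September 16, 2004 is a Thursday and not a listed holiday, so it stands.
Final deadline: September 16, 2004.

September 16, 2004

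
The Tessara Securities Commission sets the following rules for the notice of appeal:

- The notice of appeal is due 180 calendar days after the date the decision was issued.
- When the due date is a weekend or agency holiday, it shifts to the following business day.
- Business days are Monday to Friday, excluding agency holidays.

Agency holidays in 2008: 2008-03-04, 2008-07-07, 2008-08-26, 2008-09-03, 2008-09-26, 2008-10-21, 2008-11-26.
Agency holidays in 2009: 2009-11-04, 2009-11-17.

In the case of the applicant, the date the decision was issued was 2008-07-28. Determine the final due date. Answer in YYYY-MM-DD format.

2009-01-26

Adding 180 calendar days to 2008-07-28 gives 2009-01-24.
Because 2009-01-24 is a Saturday, the deadline becomes 2009-01-26 (Monday).
Deadline: 2009-01-26.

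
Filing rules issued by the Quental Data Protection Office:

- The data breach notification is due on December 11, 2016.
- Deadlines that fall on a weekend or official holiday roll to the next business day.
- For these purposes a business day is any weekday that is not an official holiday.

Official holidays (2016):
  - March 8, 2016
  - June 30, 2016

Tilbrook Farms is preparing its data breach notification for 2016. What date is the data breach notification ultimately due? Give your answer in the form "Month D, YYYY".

December 12, 2016

The stated deadline is December 11, 2016.
December 11, 2016 is a Sunday, so it moves to the next business day, December 12, 2016 (Monday).
The final due date is December 12, 2016.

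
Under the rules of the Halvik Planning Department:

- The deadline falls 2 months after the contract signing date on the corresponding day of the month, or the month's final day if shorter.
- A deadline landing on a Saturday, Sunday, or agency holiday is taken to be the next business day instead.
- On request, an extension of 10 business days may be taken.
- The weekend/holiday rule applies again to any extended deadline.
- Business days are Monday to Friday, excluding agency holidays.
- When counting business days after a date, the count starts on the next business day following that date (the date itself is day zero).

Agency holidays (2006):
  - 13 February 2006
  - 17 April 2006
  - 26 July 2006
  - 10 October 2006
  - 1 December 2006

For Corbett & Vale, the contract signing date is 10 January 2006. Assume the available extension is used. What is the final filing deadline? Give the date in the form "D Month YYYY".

Moving 2 months forward from 10 January 2006 on the corresponding day gives 10 March 2006.
10 March 2006 falls on a Friday, which is a business day, so no adjustment is needed.
Counting 10 further business days from 10 March 2006 reaches 24 March 2006.
24 March 2006 is a Friday and not a listed holiday, so it stands.
So the filing is due 24 March 2006.

24 March 2006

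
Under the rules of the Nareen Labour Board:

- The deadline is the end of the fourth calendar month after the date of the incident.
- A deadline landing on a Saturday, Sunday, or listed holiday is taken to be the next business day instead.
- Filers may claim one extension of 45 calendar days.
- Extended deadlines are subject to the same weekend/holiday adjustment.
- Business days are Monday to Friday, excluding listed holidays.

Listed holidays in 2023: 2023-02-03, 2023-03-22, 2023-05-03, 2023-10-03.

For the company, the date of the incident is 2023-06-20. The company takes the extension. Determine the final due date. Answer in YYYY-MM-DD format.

2023-12-15

4 months after 2023-06-20 falls in October 2023; the last day of that month is 2023-10-31.
2023-10-31 is a Tuesday and not a listed holiday, so it stands.
Applying the 45-calendar-day extension: 2023-10-31 + 45 days = 2023-12-15.
2023-12-15 falls on a Friday, which is a business day, so no adjustment is needed.
The final due date is 2023-12-15.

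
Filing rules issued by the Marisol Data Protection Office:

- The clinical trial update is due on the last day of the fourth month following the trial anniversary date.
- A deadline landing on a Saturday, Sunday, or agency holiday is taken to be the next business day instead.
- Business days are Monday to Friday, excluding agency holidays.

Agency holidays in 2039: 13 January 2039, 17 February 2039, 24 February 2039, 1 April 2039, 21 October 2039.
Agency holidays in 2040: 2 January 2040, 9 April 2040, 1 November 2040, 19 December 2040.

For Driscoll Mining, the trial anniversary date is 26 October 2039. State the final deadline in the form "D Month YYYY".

4 months after 26 October 2039 is February 2040; that month ends on 29 February 2040.
29 February 2040 (Wednesday) is already a business day.
So the filing is due 29 February 2040.

29 February 2040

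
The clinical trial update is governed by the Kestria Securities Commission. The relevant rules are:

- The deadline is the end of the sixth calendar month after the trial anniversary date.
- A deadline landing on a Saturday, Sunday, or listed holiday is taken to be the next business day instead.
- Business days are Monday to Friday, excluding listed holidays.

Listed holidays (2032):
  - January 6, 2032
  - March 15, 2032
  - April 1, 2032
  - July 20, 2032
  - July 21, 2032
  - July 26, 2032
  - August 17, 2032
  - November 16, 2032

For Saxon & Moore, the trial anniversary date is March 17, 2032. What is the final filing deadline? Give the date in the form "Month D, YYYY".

6 months after March 17, 2032 falls in September 2032; the last day of that month is September 30, 2032.
Since September 30, 2032 is a Thursday and not a holiday, the date is unchanged.
Final deadline: September 30, 2032.

September 30, 2032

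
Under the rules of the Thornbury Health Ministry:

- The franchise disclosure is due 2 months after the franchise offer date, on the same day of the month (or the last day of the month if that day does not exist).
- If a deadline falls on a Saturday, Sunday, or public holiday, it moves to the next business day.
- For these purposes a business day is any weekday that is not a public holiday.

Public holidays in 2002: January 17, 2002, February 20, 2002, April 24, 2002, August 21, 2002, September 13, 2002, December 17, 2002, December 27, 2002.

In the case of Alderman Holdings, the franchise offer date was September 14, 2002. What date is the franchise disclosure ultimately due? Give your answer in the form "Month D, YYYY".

November 14, 2002

2 months from September 14, 2002 is November 14, 2002.
November 14, 2002 falls on a Thursday, which is a business day, so no adjustment is needed.
Final deadline: November 14, 2002.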